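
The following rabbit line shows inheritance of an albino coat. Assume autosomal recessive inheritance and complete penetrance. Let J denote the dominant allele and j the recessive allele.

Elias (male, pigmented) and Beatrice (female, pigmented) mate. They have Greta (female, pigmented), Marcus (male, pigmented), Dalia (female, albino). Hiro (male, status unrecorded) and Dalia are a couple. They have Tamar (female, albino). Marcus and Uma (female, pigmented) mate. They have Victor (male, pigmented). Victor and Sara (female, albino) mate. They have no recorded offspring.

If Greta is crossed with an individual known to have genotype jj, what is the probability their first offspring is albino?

Elias is pigmented so carries J and passed j to Dalia (jj), so Elias is Jj.
Beatrice is pigmented so carries J and passed j to Dalia (jj), so Beatrice is Jj.
Greta is a pigmented offspring of Elias (Jj) × Beatrice (Jj), whose cross gives 1/4 JJ : 1/2 Jj : 1/4 jj; conditioning on being pigmented, Greta is JJ with probability 1/3, Jj with probability 2/3.
Summing over parental genotype combinations, P(offspring is albino) = 2/3·1/2 = 1/3.

1/3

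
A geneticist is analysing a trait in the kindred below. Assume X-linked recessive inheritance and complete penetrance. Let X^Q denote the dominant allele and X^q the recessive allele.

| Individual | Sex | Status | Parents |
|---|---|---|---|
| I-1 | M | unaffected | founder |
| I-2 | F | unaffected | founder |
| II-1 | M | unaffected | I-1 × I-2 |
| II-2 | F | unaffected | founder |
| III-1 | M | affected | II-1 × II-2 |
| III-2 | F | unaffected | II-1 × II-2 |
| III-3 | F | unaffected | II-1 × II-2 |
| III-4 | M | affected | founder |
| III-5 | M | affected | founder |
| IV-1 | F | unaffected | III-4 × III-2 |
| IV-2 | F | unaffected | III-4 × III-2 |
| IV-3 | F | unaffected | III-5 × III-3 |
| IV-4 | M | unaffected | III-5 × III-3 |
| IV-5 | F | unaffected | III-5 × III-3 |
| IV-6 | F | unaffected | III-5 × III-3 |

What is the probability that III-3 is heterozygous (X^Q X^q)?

II-1 is unaffected, so II-1 is X^Q Y.
II-2 is unaffected so carries Q and passed q to III-1 (X^q Y), so II-2 is X^Q X^q.
Their cross gives offspring ratios 1/2 X^Q X^Q : 1/2 X^Q X^q. Conditioning on III-3 being unaffected, P(X^Q X^q) = 1/2 / 1 = 1/2 before taking III-3's own offspring into account.
III-5 is affected, so III-5 is X^q Y.
Now use III-3's offspring. Probability of each recorded status — unaffected daughter IV-3: 1/2 if III-3 is X^Q X^q, 1 if X^Q X^Q; unaffected son IV-4: 1/2 if III-3 is X^Q X^q, 1 if X^Q X^Q; unaffected daughter IV-5: 1/2 if III-3 is X^Q X^q, 1 if X^Q X^Q; unaffected daughter IV-6: 1/2 if III-3 is X^Q X^q, 1 if X^Q X^Q.
Bayes: P(X^Q X^q) = 1/2·1/16 / (1/2·1/16 + 1/2·1) = 1/17.

1/17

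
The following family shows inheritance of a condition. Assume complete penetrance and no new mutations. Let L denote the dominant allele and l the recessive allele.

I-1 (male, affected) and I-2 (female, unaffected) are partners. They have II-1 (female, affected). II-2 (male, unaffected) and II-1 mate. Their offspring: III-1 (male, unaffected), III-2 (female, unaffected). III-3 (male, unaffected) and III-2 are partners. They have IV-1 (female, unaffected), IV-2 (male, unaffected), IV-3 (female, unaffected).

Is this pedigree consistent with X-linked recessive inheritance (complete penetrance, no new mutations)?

Under X-linked recessive, III-1 (unaffected, male) cannot arise from II-2 (unaffected) × II-1 (affected).

No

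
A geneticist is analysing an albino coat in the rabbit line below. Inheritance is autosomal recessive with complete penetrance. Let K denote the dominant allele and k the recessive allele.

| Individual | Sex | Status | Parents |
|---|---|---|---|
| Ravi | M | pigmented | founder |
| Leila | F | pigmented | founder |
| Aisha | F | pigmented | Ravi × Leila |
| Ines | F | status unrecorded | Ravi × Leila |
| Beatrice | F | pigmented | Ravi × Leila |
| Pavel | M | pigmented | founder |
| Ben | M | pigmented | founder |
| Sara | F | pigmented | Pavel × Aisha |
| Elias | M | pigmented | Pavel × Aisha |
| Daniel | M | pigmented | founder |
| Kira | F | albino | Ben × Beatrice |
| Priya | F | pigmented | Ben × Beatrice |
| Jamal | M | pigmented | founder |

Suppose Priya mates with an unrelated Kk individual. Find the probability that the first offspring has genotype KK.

1/3

Ben is pigmented so carries K and passed k to Kira (kk), so Ben is Kk.
Beatrice is pigmented so carries K and passed k to Kira (kk), so Beatrice is Kk.
Priya is a pigmented offspring of Ben (Kk) × Beatrice (Kk), whose cross gives 1/4 KK : 1/2 Kk : 1/4 kk; conditioning on being pigmented, Priya is KK with probability 1/3, Kk with probability 2/3.
Summing over parental genotype combinations, P(offspring has genotype KK) = 1/3·1/2 + 2/3·1/4 = 1/3.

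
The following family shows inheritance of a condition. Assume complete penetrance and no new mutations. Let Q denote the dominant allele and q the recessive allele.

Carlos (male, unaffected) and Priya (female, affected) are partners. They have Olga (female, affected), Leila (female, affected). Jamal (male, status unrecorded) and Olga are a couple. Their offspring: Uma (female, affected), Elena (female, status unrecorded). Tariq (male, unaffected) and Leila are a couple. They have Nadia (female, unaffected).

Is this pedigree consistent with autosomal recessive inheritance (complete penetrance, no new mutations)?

A consistent assignment under autosomal recessive exists: Carlos Qq, Priya qq, Olga qq, Leila qq, Jamal Qq, Tariq QQ, Uma qq, Elena Qq, Nadia Qq.
In this assignment every recorded phenotype matches its genotype and every non-founder's genotype is obtainable from its parents' genotypes, so the pedigree is consistent.

Yes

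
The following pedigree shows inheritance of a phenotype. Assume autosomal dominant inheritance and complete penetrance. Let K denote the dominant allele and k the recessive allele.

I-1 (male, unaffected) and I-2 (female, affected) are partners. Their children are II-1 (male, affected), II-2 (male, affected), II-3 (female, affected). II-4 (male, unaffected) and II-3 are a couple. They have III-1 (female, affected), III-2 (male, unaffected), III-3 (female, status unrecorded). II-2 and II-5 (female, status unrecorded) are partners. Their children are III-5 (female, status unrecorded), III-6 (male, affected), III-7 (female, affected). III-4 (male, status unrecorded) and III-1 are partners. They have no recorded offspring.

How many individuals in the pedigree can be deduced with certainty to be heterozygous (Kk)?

Obligate heterozygotes: II-1 is affected so carries K and received k from I-1 (kk), so II-1 is Kk; II-2 is affected so carries K and received k from I-1 (kk), so II-2 is Kk; II-3 is affected so carries K and received k from I-1 (kk), so II-3 is Kk; III-1 is affected so carries K and received k from II-4 (kk), so III-1 is Kk.
Every other individual is either homozygous by phenotype or has at least one consistent homozygous assignment, so the count is 4.

4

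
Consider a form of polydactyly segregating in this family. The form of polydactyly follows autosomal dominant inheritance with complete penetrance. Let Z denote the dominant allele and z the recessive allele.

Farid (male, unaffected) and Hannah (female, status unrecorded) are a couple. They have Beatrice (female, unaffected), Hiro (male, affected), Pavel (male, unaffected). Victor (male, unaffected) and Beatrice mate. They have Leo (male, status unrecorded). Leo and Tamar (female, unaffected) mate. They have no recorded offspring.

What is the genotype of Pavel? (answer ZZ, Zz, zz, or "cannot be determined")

zz

Pavel is unaffected, so Pavel is zz.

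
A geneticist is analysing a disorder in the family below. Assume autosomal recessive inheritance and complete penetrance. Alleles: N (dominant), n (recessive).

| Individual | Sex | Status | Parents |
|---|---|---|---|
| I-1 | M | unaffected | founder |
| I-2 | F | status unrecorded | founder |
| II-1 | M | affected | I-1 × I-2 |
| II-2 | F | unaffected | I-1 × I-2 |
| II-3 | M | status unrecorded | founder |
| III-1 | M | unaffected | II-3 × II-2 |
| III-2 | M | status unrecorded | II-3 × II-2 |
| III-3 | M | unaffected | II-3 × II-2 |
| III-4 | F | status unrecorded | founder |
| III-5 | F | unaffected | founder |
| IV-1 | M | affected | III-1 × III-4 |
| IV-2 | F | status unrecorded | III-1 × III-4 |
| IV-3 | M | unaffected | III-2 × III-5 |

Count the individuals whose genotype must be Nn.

Obligate heterozygotes: I-1 is unaffected so carries N and passed n to II-1 (nn), so I-1 is Nn; III-1 is unaffected so carries N and passed n to IV-1 (nn), so III-1 is Nn.
Every other individual is either homozygous by phenotype or has at least one consistent homozygous assignment, so the count is 2.

2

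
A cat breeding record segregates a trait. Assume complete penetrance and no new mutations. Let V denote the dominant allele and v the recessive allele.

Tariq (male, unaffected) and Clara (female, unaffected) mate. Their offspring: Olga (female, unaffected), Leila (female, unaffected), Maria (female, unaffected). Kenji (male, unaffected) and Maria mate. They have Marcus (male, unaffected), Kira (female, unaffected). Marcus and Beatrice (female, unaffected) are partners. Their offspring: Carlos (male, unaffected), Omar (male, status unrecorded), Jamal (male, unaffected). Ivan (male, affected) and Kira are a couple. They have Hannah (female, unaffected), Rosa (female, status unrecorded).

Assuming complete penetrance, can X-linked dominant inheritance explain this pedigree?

No

Under X-linked dominant, Hannah (unaffected, female) cannot arise from Ivan (affected) × Kira (unaffected).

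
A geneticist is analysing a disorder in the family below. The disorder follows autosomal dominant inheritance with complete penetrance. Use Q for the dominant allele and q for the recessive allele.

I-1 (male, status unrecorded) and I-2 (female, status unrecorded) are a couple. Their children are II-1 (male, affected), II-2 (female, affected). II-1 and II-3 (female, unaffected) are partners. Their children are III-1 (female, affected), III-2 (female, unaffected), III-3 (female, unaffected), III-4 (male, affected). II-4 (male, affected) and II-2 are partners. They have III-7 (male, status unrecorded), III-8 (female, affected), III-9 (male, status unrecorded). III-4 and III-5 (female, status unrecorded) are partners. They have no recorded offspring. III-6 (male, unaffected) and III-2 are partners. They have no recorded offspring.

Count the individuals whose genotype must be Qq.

3

Obligate heterozygotes: II-1 is affected so carries Q and passed q to III-2 (qq), so II-1 is Qq; III-1 is affected so carries Q and received q from II-3 (qq), so III-1 is Qq; III-4 is affected so carries Q and received q from II-3 (qq), so III-4 is Qq.
Every other individual is either homozygous by phenotype or has at least one consistent homozygous assignment, so the count is 3.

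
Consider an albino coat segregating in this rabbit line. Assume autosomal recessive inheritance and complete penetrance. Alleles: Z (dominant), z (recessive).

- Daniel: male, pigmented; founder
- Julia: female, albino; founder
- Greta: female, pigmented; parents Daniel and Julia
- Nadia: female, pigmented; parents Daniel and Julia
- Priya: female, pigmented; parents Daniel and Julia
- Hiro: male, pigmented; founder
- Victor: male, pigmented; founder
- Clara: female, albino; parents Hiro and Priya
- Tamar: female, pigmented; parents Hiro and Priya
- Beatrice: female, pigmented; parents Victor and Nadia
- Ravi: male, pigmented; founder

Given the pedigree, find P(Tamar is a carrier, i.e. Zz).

2/3

Hiro is pigmented so carries Z and passed z to Clara (zz), so Hiro is Zz.
Priya is pigmented so carries Z and received z from Julia (zz), so Priya is Zz.
Their cross gives offspring ratios 1/4 ZZ : 1/2 Zz : 1/4 zz. Conditioning on Tamar being pigmented, P(Zz) = 1/2 / 3/4 = 2/3.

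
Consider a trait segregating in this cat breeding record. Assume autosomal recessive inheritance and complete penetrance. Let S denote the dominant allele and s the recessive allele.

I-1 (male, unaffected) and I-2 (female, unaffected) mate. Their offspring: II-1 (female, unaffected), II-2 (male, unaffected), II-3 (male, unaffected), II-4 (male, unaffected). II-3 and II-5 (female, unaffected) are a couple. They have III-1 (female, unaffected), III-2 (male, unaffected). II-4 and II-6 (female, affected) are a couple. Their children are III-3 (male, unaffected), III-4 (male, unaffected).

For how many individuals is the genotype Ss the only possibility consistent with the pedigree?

Obligate heterozygotes: III-3 is unaffected so carries S and received s from II-6 (ss), so III-3 is Ss; III-4 is unaffected so carries S and received s from II-6 (ss), so III-4 is Ss.
Every other individual is either homozygous by phenotype or has at least one consistent homozygous assignment, so the count is 2.

2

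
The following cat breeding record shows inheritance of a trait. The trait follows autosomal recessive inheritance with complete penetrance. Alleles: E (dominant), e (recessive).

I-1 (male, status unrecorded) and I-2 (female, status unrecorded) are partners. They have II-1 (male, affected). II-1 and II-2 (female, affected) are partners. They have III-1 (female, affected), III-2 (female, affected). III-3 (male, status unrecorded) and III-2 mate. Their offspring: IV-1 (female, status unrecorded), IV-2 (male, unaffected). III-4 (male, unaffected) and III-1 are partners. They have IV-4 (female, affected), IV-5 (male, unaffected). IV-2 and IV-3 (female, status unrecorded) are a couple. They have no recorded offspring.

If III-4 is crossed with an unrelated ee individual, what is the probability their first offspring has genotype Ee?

1/2

III-4 is unaffected so carries E and passed e to IV-4 (ee), so III-4 is Ee.
The cross gives 1/2 Ee : 1/2 ee, so P(offspring has genotype Ee) = 1/2.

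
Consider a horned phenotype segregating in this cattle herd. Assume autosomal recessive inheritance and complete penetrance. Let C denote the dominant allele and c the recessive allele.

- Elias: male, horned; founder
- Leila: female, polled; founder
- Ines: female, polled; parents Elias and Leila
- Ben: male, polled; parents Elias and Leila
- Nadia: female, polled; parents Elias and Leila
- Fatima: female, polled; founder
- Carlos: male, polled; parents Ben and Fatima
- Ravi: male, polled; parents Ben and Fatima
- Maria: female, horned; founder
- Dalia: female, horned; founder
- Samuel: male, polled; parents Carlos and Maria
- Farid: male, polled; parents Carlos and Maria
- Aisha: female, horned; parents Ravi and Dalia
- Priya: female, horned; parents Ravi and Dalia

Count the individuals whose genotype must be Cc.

Obligate heterozygotes: Ines is polled so carries C and received c from Elias (cc), so Ines is Cc; Ben is polled so carries C and received c from Elias (cc), so Ben is Cc; Nadia is polled so carries C and received c from Elias (cc), so Nadia is Cc; Ravi is polled so carries C and passed c to Aisha (cc), so Ravi is Cc; Samuel is polled so carries C and received c from Maria (cc), so Samuel is Cc; Farid is polled so carries C and received c from Maria (cc), so Farid is Cc.
Every other individual is either homozygous by phenotype or has at least one consistent homozygous assignment, so the count is 6.

6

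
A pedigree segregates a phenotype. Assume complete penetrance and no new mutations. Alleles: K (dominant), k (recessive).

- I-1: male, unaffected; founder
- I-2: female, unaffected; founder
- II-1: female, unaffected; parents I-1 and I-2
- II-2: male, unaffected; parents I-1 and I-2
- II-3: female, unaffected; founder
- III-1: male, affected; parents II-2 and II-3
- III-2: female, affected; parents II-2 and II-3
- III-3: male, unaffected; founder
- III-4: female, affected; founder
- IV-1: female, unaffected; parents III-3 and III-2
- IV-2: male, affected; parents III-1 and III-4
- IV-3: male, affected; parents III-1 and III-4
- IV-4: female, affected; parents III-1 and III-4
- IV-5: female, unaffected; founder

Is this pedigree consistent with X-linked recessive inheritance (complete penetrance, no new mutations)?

Under X-linked recessive, III-2 (affected, female) cannot arise from II-2 (unaffected) × II-3 (unaffected).

No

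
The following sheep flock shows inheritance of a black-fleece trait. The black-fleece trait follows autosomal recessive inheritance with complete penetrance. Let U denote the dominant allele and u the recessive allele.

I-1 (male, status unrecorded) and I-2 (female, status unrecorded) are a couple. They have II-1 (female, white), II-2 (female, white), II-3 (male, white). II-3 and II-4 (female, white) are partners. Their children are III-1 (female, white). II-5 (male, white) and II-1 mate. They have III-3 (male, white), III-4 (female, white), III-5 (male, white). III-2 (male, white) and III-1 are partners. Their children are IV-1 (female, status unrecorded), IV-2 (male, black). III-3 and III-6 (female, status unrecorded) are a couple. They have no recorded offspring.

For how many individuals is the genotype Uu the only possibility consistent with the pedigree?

2

Obligate heterozygotes: III-1 is white so carries U and passed u to IV-2 (uu), so III-1 is Uu; III-2 is white so carries U and passed u to IV-2 (uu), so III-2 is Uu.
Every other individual is either homozygous by phenotype or has at least one consistent homozygous assignment, so the count is 2.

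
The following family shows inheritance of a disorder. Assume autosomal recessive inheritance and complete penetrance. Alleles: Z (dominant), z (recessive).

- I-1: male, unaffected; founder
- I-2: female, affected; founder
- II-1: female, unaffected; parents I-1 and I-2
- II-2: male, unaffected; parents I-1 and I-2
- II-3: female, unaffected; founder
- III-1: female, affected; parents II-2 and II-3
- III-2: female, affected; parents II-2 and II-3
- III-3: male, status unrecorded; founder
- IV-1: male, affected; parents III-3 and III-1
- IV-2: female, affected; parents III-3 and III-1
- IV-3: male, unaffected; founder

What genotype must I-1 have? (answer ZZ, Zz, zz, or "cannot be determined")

I-1's phenotype allows ZZ or Zz, and no parent or child forces a single allele at both positions; consistent genotype assignments exist with I-1 as ZZ or Zz.

cannot be determined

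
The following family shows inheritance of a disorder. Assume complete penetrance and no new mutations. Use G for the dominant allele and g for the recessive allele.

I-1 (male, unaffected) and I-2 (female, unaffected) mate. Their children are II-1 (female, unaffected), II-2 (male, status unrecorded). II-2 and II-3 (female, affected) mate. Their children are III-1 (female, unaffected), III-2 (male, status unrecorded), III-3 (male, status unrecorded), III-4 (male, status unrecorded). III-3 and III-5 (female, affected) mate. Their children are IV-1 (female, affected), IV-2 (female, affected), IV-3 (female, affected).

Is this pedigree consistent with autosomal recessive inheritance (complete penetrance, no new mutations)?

Yes

A consistent assignment under autosomal recessive exists: I-1 GG, I-2 GG, II-1 GG, II-2 GG, II-3 gg, III-1 Gg, III-2 Gg, III-3 Gg, III-4 Gg, III-5 gg, IV-1 gg, IV-2 gg, IV-3 gg.
In this assignment every recorded phenotype matches its genotype and every non-founder's genotype is obtainable from its parents' genotypes, so the pedigree is consistent.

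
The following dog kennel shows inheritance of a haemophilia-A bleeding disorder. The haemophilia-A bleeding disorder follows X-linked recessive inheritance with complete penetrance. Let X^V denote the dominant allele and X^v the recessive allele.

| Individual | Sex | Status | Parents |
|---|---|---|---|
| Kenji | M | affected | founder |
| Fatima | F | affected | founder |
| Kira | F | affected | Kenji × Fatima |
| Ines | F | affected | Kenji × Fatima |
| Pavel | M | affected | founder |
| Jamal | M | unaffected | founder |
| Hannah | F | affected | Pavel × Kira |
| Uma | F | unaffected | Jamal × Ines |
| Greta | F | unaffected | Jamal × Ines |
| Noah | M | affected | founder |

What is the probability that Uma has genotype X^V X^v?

1

Uma is unaffected so carries V and received v from Ines (X^v X^v), so Uma is X^V X^v, giving P(X^V X^v) = 1.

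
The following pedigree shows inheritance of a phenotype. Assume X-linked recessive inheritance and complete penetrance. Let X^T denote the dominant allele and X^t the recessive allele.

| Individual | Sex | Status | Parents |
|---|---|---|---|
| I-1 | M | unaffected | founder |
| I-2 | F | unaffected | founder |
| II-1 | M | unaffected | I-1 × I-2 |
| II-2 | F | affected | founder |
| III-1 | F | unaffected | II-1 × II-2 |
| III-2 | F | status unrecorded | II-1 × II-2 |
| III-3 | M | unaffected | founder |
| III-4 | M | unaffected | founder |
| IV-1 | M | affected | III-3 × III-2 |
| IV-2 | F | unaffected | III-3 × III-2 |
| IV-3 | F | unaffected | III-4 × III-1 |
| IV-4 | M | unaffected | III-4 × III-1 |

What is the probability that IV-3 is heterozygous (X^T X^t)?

III-4 is unaffected, so III-4 is X^T Y.
III-1 is unaffected so carries T and received t from II-2 (X^t X^t), so III-1 is X^T X^t.
Their cross gives offspring ratios 1/2 X^T X^T : 1/2 X^T X^t. Conditioning on IV-3 being unaffected, P(X^T X^t) = 1/2 / 1 = 1/2.

1/2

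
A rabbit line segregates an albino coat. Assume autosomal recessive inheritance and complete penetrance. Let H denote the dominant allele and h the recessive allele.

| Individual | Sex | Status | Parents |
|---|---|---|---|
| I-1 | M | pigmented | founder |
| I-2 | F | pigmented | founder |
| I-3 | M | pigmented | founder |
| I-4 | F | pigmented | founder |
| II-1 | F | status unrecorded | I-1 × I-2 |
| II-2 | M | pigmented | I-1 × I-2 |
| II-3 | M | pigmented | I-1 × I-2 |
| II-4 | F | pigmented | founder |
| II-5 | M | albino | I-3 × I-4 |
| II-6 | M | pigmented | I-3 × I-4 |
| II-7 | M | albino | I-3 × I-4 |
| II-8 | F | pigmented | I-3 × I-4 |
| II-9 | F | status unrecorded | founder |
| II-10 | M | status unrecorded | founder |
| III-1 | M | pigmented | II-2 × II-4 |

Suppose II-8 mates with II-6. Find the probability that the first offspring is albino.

1/9

I-3 is pigmented so carries H and passed h to II-5 (hh), so I-3 is Hh.
I-4 is pigmented so carries H and passed h to II-5 (hh), so I-4 is Hh.
II-8 is a pigmented offspring of I-3 (Hh) × I-4 (Hh), whose cross gives 1/4 HH : 1/2 Hh : 1/4 hh; conditioning on being pigmented, II-8 is HH with probability 1/3, Hh with probability 2/3.
II-6 is a pigmented offspring of I-3 (Hh) × I-4 (Hh), whose cross gives 1/4 HH : 1/2 Hh : 1/4 hh; conditioning on being pigmented, II-6 is HH with probability 1/3, Hh with probability 2/3.
Summing over parental genotype combinations, P(offspring is albino) = 4/9·1/4 = 1/9.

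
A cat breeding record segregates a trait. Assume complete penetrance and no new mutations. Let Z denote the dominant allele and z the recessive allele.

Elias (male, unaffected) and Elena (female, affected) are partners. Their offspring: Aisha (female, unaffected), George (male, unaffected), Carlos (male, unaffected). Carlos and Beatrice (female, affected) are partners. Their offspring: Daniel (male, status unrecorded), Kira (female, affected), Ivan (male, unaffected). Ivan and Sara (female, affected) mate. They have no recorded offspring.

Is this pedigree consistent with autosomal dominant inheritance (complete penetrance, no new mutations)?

A consistent assignment under autosomal dominant exists: Elias zz, Elena Zz, Aisha zz, George zz, Carlos zz, Beatrice Zz, Daniel Zz, Kira Zz, Ivan zz, Sara ZZ.
In this assignment every recorded phenotype matches its genotype and every non-founder's genotype is obtainable from its parents' genotypes, so the pedigree is consistent.

Yes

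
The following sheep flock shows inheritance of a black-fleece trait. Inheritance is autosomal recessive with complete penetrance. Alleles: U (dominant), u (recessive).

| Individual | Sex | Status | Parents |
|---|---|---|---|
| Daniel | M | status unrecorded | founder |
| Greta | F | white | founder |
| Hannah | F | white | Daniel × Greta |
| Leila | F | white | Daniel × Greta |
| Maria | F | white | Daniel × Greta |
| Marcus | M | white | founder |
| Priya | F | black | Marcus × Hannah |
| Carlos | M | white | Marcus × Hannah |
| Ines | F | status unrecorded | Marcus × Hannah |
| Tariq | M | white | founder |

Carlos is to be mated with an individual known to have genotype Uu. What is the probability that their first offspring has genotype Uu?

1/2

Marcus is white so carries U and passed u to Priya (uu), so Marcus is Uu.
Hannah is white so carries U and passed u to Priya (uu), so Hannah is Uu.
Carlos is a white offspring of Marcus (Uu) × Hannah (Uu), whose cross gives 1/4 UU : 1/2 Uu : 1/4 uu; conditioning on being white, Carlos is UU with probability 1/3, Uu with probability 2/3.
Summing over parental genotype combinations, P(offspring has genotype Uu) = 1/3·1/2 + 2/3·1/2 = 1/2.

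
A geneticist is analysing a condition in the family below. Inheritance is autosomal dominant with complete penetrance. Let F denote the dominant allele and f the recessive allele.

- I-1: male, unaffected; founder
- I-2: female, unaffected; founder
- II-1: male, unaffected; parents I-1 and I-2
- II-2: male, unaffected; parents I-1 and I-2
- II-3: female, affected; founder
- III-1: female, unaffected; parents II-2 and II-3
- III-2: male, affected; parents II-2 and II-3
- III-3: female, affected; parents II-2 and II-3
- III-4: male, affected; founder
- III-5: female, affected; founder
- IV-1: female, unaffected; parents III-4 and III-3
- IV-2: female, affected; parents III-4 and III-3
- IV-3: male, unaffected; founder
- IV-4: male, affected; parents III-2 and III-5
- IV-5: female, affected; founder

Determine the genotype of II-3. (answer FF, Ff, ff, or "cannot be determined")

From phenotype alone, II-3 is FF or Ff.
II-3 is affected so carries F and passed f to III-1 (ff), so II-3 is Ff.

Ff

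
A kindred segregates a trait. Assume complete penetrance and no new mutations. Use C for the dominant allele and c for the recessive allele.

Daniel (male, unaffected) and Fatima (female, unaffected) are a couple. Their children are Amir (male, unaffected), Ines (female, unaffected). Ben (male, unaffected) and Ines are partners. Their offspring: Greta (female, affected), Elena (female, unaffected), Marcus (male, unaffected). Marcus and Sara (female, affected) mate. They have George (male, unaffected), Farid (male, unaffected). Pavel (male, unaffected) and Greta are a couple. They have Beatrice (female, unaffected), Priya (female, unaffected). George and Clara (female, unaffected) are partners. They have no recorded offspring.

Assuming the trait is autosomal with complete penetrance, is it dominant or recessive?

recessive

Ben and Ines are both unaffected yet have an affected child Greta. Under dominance, an affected child requires at least one affected parent, so the trait cannot be dominant.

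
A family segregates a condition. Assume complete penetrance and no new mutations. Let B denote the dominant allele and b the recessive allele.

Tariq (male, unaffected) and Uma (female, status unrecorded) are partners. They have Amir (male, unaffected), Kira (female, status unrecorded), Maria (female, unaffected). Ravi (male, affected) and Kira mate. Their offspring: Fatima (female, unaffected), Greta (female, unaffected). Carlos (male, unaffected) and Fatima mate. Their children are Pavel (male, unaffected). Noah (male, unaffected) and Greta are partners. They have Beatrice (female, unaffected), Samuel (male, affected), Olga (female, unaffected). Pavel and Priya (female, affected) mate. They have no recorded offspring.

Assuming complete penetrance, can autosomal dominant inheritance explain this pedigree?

Under autosomal dominant, Samuel (affected, male) cannot arise from Noah (unaffected) × Greta (unaffected).

No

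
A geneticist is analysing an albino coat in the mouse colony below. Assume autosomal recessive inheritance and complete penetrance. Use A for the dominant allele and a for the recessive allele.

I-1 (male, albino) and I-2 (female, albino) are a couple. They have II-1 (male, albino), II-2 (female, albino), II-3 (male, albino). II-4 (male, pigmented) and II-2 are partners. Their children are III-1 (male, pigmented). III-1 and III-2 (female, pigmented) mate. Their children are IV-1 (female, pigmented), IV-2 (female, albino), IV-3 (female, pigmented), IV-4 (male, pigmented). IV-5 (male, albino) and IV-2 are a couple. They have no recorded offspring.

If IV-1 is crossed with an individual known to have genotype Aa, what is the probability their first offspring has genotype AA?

1/3

III-1 is pigmented so carries A and received a from II-2 (aa), so III-1 is Aa.
III-2 is pigmented so carries A and passed a to IV-2 (aa), so III-2 is Aa.
IV-1 is a pigmented offspring of III-1 (Aa) × III-2 (Aa), whose cross gives 1/4 AA : 1/2 Aa : 1/4 aa; conditioning on being pigmented, IV-1 is AA with probability 1/3, Aa with probability 2/3.
Summing over parental genotype combinations, P(offspring has genotype AA) = 1/3·1/2 + 2/3·1/4 = 1/3.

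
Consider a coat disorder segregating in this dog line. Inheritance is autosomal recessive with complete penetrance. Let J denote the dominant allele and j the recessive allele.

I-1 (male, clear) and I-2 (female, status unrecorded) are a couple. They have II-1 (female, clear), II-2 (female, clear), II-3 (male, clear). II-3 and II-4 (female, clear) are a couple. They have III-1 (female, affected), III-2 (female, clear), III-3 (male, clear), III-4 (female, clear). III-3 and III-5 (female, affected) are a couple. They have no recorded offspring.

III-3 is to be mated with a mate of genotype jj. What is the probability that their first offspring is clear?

2/3

II-3 is clear so carries J and passed j to III-1 (jj), so II-3 is Jj.
II-4 is clear so carries J and passed j to III-1 (jj), so II-4 is Jj.
III-3 is a clear offspring of II-3 (Jj) × II-4 (Jj), whose cross gives 1/4 JJ : 1/2 Jj : 1/4 jj; conditioning on being clear, III-3 is JJ with probability 1/3, Jj with probability 2/3.
Summing over parental genotype combinations, P(offspring is clear) = 1/3·1 + 2/3·1/2 = 2/3.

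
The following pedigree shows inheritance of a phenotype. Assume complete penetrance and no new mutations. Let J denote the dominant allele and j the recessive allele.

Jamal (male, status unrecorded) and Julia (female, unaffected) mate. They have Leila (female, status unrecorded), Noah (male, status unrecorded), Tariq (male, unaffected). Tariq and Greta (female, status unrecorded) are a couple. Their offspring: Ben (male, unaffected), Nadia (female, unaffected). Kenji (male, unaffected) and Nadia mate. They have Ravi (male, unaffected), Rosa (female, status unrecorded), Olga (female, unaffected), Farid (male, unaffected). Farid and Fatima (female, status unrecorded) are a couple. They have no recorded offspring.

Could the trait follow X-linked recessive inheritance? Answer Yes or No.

A consistent assignment under X-linked recessive exists: Jamal X^J Y, Julia X^J X^J, Leila X^J X^J, Noah X^J Y, Tariq X^J Y, Greta X^J X^J, Ben X^J Y, Nadia X^J X^J, Kenji X^J Y, Ravi X^J Y, Rosa X^J X^J, Olga X^J X^J, Farid X^J Y, Fatima X^J X^J.
In this assignment every recorded phenotype matches its genotype and every non-founder's genotype is obtainable from its parents' genotypes, so the pedigree is consistent.

Yes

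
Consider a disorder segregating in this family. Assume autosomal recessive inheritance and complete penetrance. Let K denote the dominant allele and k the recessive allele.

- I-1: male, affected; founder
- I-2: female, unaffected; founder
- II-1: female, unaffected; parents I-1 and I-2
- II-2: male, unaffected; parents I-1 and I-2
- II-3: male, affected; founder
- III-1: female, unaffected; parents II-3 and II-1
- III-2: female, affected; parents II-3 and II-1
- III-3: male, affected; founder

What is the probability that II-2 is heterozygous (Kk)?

II-2 is unaffected so carries K and received k from I-1 (kk), so II-2 is Kk, giving P(Kk) = 1.

1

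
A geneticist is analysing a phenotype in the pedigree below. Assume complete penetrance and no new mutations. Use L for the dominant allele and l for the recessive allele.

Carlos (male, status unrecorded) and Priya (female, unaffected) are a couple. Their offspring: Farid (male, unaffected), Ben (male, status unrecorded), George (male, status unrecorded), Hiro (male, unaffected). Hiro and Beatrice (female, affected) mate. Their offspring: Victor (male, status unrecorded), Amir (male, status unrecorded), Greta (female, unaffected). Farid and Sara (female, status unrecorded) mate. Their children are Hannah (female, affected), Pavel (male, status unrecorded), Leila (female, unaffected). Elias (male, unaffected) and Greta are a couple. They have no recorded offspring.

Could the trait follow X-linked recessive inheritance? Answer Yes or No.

No

Under X-linked recessive, Hannah (affected, female) cannot arise from Farid (unaffected) × Sara (unrecorded).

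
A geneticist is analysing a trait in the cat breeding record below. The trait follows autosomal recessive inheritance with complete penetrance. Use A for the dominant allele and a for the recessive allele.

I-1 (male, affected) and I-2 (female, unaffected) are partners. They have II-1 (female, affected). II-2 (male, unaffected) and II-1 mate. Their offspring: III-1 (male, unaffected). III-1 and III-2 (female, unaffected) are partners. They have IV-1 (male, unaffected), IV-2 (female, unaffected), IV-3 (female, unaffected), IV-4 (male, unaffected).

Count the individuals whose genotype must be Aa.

2

Obligate heterozygotes: I-2 is unaffected so carries A and passed a to II-1 (aa), so I-2 is Aa; III-1 is unaffected so carries A and received a from II-1 (aa), so III-1 is Aa.
Every other individual is either homozygous by phenotype or has at least one consistent homozygous assignment, so the count is 2.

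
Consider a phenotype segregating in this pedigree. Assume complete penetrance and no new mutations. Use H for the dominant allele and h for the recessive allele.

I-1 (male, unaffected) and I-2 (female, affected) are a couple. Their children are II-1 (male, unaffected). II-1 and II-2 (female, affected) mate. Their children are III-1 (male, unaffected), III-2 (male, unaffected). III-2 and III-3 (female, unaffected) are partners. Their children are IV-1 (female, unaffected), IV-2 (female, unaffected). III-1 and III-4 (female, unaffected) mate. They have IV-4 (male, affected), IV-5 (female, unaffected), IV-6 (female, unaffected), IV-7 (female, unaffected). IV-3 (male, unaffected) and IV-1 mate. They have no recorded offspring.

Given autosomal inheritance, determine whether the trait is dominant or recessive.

III-1 and III-4 are both unaffected yet have an affected child IV-4. Under dominance, an affected child requires at least one affected parent, so the trait cannot be dominant.

recessive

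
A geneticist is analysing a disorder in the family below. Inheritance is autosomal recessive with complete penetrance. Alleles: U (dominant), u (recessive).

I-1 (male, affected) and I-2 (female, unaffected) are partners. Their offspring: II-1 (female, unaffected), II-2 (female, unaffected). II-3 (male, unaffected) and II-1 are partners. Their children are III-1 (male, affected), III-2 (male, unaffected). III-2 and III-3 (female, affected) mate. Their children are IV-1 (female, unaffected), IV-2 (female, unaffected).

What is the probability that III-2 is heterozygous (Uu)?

II-3 is unaffected so carries U and passed u to III-1 (uu), so II-3 is Uu.
II-1 is unaffected so carries U and received u from I-1 (uu), so II-1 is Uu.
Their cross gives offspring ratios 1/4 UU : 1/2 Uu : 1/4 uu. Conditioning on III-2 being unaffected, P(Uu) = 1/2 / 3/4 = 2/3 before taking III-2's own offspring into account.
III-3 is affected, so III-3 is uu.
Now use III-2's offspring. Probability of each recorded status — unaffected daughter IV-1: 1/2 if III-2 is Uu, 1 if UU; unaffected daughter IV-2: 1/2 if III-2 is Uu, 1 if UU.
Bayes: P(Uu) = 2/3·1/4 / (2/3·1/4 + 1/3·1) = 1/3.

1/3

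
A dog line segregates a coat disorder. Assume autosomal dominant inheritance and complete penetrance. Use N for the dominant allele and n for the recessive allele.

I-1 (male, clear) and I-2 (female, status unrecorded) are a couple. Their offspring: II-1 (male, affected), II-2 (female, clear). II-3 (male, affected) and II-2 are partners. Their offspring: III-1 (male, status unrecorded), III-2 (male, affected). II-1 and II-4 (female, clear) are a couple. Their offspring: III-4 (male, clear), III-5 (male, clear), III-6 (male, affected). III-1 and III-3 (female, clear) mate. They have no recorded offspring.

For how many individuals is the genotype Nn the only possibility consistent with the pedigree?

Obligate heterozygotes: I-2 passed N to II-1 (Nn, whose n came from I-1) and passed n to II-2 (nn), so I-2 is Nn; II-1 is affected so carries N and received n from I-1 (nn), so II-1 is Nn; III-2 is affected so carries N and received n from II-2 (nn), so III-2 is Nn; III-6 is affected so carries N and received n from II-4 (nn), so III-6 is Nn.
Every other individual is either homozygous by phenotype or has at least one consistent homozygous assignment, so the count is 4.

4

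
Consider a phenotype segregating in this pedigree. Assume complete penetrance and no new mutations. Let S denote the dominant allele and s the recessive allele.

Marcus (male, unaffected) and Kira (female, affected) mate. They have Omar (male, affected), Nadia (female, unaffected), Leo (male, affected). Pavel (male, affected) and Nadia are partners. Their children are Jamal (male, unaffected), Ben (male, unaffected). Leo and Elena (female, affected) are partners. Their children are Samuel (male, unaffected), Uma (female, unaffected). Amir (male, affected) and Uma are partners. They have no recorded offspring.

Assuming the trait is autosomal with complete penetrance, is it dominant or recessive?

Leo and Elena are both affected yet have an unaffected child Samuel. Under a recessive model two affected parents are homozygous and every child would be affected, so the trait cannot be recessive.

dominant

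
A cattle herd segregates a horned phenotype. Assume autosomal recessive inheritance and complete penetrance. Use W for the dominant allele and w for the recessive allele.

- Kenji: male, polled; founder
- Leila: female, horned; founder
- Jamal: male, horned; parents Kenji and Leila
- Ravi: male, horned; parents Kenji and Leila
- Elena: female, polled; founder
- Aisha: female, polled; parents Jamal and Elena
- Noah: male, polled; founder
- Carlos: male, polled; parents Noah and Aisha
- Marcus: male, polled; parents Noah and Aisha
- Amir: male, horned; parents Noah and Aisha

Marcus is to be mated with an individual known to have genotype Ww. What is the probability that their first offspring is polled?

Noah is polled so carries W and passed w to Amir (ww), so Noah is Ww.
Aisha is polled so carries W and received w from Jamal (ww), so Aisha is Ww.
Marcus is a polled offspring of Noah (Ww) × Aisha (Ww), whose cross gives 1/4 WW : 1/2 Ww : 1/4 ww; conditioning on being polled, Marcus is WW with probability 1/3, Ww with probability 2/3.
Summing over parental genotype combinations, P(offspring is polled) = 1/3·1 + 2/3·3/4 = 5/6.

5/6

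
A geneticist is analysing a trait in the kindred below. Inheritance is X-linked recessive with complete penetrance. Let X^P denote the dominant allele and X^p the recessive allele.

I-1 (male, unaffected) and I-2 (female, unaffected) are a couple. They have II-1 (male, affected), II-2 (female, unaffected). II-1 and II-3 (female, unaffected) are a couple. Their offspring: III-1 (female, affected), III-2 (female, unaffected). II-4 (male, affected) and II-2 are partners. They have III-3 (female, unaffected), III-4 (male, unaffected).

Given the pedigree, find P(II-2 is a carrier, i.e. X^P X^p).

1/5

I-1 is unaffected, so I-1 is X^P Y.
I-2 is unaffected so carries P and passed p to II-1 (X^p Y), so I-2 is X^P X^p.
Their cross gives offspring ratios 1/2 X^P X^P : 1/2 X^P X^p. Conditioning on II-2 being unaffected, P(X^P X^p) = 1/2 / 1 = 1/2 before taking II-2's own offspring into account.
II-4 is affected, so II-4 is X^p Y.
Now use II-2's offspring. Probability of each recorded status — unaffected daughter III-3: 1/2 if II-2 is X^P X^p, 1 if X^P X^P; unaffected son III-4: 1/2 if II-2 is X^P X^p, 1 if X^P X^P.
Bayes: P(X^P X^p) = 1/2·1/4 / (1/2·1/4 + 1/2·1) = 1/5.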